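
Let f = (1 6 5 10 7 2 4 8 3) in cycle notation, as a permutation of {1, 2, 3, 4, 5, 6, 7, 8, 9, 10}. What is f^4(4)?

6

4 lies in the 9-cycle (1 6 5 10 7 2 4 8 3).
Advancing 4 steps from 4: 4 → 8 → 3 → 1 → 6.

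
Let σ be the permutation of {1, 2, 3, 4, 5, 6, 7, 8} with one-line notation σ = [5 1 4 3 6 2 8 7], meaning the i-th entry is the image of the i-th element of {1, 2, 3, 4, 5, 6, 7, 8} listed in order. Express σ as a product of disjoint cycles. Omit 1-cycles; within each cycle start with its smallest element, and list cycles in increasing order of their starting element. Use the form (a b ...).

(1 5 6 2)(3 4)(7 8)

Iterating σ from 1 gives 1 → 5 → 6 → 2 → 1; that is the 4-cycle (1 5 6 2).
Continuing from each remaining unvisited element yields (1 5 6 2)(3 4)(7 8).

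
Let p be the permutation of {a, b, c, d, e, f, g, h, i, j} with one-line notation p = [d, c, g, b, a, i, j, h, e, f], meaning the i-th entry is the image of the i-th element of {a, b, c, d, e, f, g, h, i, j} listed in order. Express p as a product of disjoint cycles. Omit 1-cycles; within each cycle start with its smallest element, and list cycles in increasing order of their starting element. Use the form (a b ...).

Iterating p from a gives a → d → b → c → g → j → f → i → e → a; that is the 9-cycle (a d b c g j f i e).
Repeating from the next unused element and collecting all non-trivial cycles gives (a d b c g j f i e).

(a d b c g j f i e)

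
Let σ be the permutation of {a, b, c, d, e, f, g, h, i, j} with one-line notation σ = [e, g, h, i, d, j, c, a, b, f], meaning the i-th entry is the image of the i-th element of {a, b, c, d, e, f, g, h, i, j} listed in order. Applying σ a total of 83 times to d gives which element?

g

Tracing d → i → … returns to d after 8 steps, so d lies in an 8-cycle (a e d i b g c h).
On an 8-cycle, σ^8 is the identity, so σ^83 = σ^3 there (83 ≡ 3 mod 8).
Stepping 3 places around the cycle: d → i → b → g.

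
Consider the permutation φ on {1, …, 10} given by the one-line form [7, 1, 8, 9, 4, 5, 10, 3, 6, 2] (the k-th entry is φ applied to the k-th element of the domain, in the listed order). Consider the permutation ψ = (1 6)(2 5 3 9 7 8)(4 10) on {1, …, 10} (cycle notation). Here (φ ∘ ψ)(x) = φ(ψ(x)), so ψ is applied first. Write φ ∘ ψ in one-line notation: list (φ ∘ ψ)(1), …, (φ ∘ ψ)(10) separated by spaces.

(φ ∘ ψ)(x) = φ(ψ(x)). Computing each image: φ(ψ(1)) = φ(6) = 5, φ(ψ(2)) = φ(5) = 4, φ(ψ(3)) = φ(9) = 6, φ(ψ(4)) = φ(10) = 2, φ(ψ(5)) = φ(3) = 8, φ(ψ(6)) = φ(1) = 7, φ(ψ(7)) = φ(8) = 3, φ(ψ(8)) = φ(2) = 1, φ(ψ(9)) = φ(7) = 10, φ(ψ(10)) = φ(4) = 9.
Hence φ ∘ ψ = [5 4 6 2 8 7 3 1 10 9].

5 4 6 2 8 7 3 1 10 9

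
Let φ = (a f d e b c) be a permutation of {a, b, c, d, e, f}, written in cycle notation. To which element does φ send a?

In the cycle (a f d e b c), a is followed by f, so φ(a) = f.

f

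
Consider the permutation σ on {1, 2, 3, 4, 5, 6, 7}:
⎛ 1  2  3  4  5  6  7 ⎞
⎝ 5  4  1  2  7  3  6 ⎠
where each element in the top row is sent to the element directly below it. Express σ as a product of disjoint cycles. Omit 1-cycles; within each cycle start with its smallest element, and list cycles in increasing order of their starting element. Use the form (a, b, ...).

From 1: 1 → 5 → 7 → 6 → 3 → 1, closing the cycle (1, 5, 7, 6, 3).
Continuing from each remaining unvisited element yields (1, 5, 7, 6, 3)(2, 4).

(1, 5, 7, 6, 3)(2, 4)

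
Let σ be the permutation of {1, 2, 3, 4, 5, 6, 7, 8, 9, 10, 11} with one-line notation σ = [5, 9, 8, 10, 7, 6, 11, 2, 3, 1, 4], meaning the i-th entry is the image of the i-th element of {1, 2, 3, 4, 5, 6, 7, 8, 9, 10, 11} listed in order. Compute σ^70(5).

Tracing 5 → 7 → … returns to 5 after 6 steps, so 5 lies in a 6-cycle (1 5 7 11 4 10).
On a 6-cycle, σ^6 is the identity, so σ^70 = σ^4 there (70 ≡ 4 mod 6).
Advancing 4 steps from 5: 5 → 7 → 11 → 4 → 10.

10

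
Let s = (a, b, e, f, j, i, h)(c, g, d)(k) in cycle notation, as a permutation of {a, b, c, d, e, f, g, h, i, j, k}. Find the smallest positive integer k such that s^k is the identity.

21

The disjoint cycles have lengths 7, 3, 1.
Since disjoint cycles commute, ord(s) = lcm(7, 3) = 21.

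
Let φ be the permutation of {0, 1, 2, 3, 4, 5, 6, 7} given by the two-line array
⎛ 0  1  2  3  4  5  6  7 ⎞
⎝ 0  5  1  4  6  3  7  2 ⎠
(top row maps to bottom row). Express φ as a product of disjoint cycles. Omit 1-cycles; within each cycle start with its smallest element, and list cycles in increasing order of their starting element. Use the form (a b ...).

(1 5 3 4 6 7 2)

From 1: 1 → 5 → 3 → 4 → 6 → 7 → 2 → 1, closing the cycle (1 5 3 4 6 7 2).
Repeating from the next unused element and collecting all non-trivial cycles gives (1 5 3 4 6 7 2).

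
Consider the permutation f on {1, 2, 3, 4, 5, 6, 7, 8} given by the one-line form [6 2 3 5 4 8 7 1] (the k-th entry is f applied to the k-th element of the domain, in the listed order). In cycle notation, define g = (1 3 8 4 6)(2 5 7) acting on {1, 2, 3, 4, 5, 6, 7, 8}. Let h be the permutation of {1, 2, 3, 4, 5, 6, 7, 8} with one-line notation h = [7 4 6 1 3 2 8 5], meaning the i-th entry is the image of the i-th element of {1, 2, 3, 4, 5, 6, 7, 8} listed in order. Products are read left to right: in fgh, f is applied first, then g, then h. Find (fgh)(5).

2

(fgh)(5) = h(g(f(5))). f(5) = 4, then g(4) = 6, then h(6) = 2, so the result is 2.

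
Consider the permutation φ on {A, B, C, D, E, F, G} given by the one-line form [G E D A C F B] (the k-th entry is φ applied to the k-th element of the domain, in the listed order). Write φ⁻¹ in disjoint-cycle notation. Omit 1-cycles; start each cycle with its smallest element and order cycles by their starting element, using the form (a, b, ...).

The cycle decomposition of φ is (A, G, B, E, C, D).
The inverse reverses every cycle; in canonical form, φ⁻¹ = (A, D, C, E, B, G).

(A, D, C, E, B, G)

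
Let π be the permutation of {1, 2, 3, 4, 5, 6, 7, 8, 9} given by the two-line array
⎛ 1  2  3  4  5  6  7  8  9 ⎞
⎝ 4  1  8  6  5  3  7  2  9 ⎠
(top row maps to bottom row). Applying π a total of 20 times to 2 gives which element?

4

Tracing 2 → 1 → … returns to 2 after 6 steps, so 2 lies in a 6-cycle (1, 4, 6, 3, 8, 2).
Since the cycle has length 6, π^20 acts on it the same as π^2 (20 mod 6 = 2).
Stepping 2 places around the cycle: 2 → 1 → 4.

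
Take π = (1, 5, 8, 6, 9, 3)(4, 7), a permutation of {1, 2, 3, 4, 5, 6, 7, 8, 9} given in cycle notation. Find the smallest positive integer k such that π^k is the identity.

The disjoint cycles have lengths 6, 2, 1.
The order is lcm(6, 2) = 6.

6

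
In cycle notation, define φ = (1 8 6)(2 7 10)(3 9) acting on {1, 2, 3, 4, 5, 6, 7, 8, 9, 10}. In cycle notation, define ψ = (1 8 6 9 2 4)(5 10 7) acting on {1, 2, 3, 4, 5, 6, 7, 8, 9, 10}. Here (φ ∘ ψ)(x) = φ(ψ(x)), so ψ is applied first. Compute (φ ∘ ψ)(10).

(φ ∘ ψ)(10) = φ(ψ(10)). ψ(10) = 7, then φ(7) = 10. So (φ ∘ ψ)(10) = 10.

10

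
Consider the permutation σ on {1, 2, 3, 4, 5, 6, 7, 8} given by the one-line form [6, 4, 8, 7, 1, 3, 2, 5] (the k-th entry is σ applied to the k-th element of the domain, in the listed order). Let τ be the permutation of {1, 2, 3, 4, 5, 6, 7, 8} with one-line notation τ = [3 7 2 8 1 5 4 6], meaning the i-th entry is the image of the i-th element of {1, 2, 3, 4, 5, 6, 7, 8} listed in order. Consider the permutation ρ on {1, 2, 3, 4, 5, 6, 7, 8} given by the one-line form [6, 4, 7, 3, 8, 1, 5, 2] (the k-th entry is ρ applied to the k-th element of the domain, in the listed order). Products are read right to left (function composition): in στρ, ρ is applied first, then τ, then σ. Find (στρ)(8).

2

(στρ)(8) = σ(τ(ρ(8))). ρ(8) = 2, then τ(2) = 7, then σ(7) = 2, so the result is 2.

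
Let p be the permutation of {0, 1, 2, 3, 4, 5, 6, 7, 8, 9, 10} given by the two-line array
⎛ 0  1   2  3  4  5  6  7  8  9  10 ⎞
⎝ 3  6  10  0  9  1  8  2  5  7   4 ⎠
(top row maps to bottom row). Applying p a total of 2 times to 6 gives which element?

5

Tracing 6 → 8 → … returns to 6 after 4 steps, so 6 lies in a 4-cycle (1 6 8 5).
Advancing 2 steps from 6: 6 → 8 → 5.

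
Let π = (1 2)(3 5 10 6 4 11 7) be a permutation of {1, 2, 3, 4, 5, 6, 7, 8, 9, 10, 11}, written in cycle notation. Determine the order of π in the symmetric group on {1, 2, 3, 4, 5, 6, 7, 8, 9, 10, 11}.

14

The cycle type of π is (7, 2, 1, 1).
The order is lcm(7, 2) = 14.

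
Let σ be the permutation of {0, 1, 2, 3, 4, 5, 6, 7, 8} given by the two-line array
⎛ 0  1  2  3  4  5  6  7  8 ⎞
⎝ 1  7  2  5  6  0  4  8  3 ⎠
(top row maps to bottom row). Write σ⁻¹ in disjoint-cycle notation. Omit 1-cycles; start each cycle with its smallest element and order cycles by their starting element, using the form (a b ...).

(0 5 3 8 7 1)(4 6)

The cycle decomposition of σ is (0 1 7 8 3 5)(4 6).
Reversing each cycle (and rotating so the smallest element leads) gives σ⁻¹ = (0 5 3 8 7 1)(4 6).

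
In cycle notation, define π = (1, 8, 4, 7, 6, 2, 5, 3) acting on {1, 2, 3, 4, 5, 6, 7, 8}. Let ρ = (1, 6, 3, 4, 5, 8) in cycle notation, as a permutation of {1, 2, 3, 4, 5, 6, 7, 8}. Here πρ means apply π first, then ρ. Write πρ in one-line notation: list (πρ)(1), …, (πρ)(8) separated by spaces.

1 8 6 7 4 2 3 5

(πρ)(x) = ρ(π(x)). Computing each image: ρ(π(1)) = ρ(8) = 1, ρ(π(2)) = ρ(5) = 8, ρ(π(3)) = ρ(1) = 6, ρ(π(4)) = ρ(7) = 7, ρ(π(5)) = ρ(3) = 4, ρ(π(6)) = ρ(2) = 2, ρ(π(7)) = ρ(6) = 3, ρ(π(8)) = ρ(4) = 5.
Hence πρ = [1 8 6 7 4 2 3 5].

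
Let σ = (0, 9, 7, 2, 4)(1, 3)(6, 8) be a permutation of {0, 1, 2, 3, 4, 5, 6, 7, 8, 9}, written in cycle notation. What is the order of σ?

The disjoint cycles have lengths 5, 2, 2, 1.
The order is lcm(5, 2, 2) = 10.

10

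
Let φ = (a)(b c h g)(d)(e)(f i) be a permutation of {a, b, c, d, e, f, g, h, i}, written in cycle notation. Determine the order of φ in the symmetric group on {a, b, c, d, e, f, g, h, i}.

4

The cycle type of φ is (4, 2, 1, 1, 1).
Since disjoint cycles commute, ord(φ) = lcm(4, 2) = 4.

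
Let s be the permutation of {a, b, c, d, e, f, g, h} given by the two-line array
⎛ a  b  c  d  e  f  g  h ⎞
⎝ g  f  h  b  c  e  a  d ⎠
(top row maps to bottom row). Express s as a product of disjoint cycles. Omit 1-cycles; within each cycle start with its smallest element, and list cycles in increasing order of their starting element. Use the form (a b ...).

(a g)(b f e c h d)

Iterating s from a gives a → g → a; that is the 2-cycle (a g).
Continuing from each remaining unvisited element yields (a g)(b f e c h d).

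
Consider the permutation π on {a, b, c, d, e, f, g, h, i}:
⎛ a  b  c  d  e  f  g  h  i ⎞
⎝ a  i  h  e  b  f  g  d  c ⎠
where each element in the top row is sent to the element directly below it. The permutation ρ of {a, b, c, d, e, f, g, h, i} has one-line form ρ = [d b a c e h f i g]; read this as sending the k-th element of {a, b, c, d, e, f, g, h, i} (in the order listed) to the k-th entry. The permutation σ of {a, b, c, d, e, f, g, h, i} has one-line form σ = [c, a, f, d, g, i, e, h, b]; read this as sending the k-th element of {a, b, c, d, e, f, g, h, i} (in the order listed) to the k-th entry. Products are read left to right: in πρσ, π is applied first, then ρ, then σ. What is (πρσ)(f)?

h

(πρσ)(f) = σ(ρ(π(f))). π(f) = f, then ρ(f) = h, then σ(h) = h, so the result is h.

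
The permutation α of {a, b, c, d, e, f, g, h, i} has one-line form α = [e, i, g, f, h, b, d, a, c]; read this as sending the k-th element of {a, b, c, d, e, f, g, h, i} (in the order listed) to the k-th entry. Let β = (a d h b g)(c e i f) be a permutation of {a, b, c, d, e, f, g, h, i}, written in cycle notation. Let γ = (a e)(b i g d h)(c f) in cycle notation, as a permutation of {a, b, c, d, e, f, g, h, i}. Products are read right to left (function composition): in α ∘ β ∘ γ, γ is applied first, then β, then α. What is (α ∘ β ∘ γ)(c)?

g

Apply the permutations in order: γ(c) = f, then β(f) = c, then α(c) = g. So (α ∘ β ∘ γ)(c) = g.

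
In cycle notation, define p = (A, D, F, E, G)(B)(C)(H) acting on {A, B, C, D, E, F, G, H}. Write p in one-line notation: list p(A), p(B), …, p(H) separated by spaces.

Each element maps to the next entry in its cycle (wrapping to the front): A↦D, B↦B, C↦C, D↦F, E↦G, F↦E, G↦A, H↦H.
Listing these in domain order gives D B C F G E A H.

D B C F G E A H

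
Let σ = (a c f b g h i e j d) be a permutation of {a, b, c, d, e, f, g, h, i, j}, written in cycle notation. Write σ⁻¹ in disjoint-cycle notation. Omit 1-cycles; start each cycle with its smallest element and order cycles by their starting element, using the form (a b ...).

(a d j e i h g b f c)

Inverting a permutation written in cycle notation just reverses the order within every cycle.
Reversing each cycle of σ and rotating so the smallest element leads gives (a d j e i h g b f c).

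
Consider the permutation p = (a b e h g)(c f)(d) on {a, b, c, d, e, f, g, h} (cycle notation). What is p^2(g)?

g lies in the 5-cycle (a b e h g).
Stepping 2 places around the cycle: g → a → b.

b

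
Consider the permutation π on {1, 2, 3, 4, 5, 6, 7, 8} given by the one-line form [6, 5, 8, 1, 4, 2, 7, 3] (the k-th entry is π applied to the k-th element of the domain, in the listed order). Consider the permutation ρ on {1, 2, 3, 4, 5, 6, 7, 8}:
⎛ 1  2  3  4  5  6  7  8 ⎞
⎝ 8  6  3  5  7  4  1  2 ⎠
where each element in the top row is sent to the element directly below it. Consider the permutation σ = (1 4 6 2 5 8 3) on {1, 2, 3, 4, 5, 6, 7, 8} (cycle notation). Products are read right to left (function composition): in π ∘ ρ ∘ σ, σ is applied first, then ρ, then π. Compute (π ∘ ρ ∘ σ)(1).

Apply the permutations in order: σ(1) = 4, then ρ(4) = 5, then π(5) = 4. So (π ∘ ρ ∘ σ)(1) = 4.

4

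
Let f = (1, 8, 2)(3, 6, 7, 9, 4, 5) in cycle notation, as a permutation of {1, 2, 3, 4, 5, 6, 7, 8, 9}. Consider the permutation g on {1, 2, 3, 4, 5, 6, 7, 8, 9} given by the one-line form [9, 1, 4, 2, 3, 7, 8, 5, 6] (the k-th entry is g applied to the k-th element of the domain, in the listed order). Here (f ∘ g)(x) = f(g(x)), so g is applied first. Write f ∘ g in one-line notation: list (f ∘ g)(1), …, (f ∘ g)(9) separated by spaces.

4 8 5 1 6 9 2 3 7

(f ∘ g)(x) = f(g(x)). Computing each image: f(g(1)) = f(9) = 4, f(g(2)) = f(1) = 8, f(g(3)) = f(4) = 5, f(g(4)) = f(2) = 1, f(g(5)) = f(3) = 6, f(g(6)) = f(7) = 9, f(g(7)) = f(8) = 2, f(g(8)) = f(5) = 3, f(g(9)) = f(6) = 7.
Hence f ∘ g = [4 8 5 1 6 9 2 3 7].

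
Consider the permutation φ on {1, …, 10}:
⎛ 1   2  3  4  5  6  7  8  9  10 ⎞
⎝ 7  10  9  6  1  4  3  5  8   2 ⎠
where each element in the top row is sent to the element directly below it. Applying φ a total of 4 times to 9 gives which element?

Tracing 9 → 8 → … returns to 9 after 6 steps, so 9 lies in a 6-cycle (1, 7, 3, 9, 8, 5).
Stepping 4 places around the cycle: 9 → 8 → 5 → 1 → 7.

7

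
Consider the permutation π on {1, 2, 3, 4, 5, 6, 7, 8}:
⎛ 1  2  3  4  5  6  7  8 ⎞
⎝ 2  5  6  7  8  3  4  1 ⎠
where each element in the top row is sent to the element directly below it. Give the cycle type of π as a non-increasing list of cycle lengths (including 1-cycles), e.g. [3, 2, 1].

[4, 2, 2]

The disjoint cycles are (1, 2, 5, 8)(3, 6)(4, 7), with lengths 4, 2, 2 in non-increasing order.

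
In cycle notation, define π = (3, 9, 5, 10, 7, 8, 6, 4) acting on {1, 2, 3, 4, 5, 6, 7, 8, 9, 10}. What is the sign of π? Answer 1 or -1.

-1

The cycle lengths are 8, 1, 1.
A cycle is odd iff its length is even; π has 1 even-length cycle, so sgn(π) = (−1)^1 and π is odd.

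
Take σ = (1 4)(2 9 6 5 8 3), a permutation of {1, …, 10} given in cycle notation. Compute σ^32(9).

9 lies in the 6-cycle (2 9 6 5 8 3).
On a 6-cycle, σ^6 is the identity, so σ^32 = σ^2 there (32 ≡ 2 mod 6).
Stepping 2 places around the cycle: 9 → 6 → 5.

5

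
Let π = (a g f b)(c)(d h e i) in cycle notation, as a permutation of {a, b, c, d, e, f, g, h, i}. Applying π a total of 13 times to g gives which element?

g lies in the 4-cycle (a g f b).
Powers repeat with period 4 on this cycle, and 13 mod 4 = 1, so π^13(g) = π^1(g).
Stepping 1 place around the cycle: g → f.

f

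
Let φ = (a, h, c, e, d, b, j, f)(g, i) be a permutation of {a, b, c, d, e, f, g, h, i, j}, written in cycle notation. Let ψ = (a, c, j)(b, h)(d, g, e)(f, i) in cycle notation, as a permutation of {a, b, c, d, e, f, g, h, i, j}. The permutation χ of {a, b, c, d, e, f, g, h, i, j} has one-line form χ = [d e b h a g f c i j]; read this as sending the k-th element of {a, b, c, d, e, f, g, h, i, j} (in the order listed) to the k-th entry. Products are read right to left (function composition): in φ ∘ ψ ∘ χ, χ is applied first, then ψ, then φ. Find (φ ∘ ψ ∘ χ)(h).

Chase h: χ(h) = c; ψ(c) = j; φ(j) = f. Hence (φ ∘ ψ ∘ χ)(h) = f.

f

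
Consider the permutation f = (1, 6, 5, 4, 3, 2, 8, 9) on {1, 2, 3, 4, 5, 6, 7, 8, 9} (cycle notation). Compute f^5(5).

9

5 lies in the 8-cycle (1, 6, 5, 4, 3, 2, 8, 9).
Advancing 5 steps from 5: 5 → 4 → 3 → 2 → 8 → 9.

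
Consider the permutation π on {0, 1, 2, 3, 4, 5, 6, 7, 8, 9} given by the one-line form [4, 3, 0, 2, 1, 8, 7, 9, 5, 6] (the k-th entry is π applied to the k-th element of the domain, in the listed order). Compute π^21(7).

Tracing 7 → 9 → … returns to 7 after 3 steps, so 7 lies in a 3-cycle (6 7 9).
Since the cycle has length 3, π^21 acts on it the same as π^0 (21 mod 3 = 0).
So π^21(7) = 7.

7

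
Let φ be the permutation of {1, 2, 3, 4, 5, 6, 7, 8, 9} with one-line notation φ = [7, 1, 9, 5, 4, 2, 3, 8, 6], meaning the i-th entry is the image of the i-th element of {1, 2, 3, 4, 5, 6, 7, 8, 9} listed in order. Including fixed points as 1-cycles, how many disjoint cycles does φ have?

The cycle decomposition is (1 7 3 9 6 2)(4 5)(8), which has 3 cycles (counting 1-cycles).

3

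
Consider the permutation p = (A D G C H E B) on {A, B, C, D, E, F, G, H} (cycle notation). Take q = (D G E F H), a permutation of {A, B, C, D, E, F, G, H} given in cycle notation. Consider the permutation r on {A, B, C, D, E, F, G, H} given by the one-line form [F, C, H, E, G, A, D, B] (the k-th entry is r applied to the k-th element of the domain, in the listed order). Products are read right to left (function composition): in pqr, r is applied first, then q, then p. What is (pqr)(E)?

B

Apply the permutations in order: r(E) = G, then q(G) = E, then p(E) = B. So (pqr)(E) = B.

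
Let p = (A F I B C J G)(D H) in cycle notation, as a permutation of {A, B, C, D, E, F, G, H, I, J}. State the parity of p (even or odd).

The cycle lengths are 7, 2, 1.
A cycle of length ℓ contributes ℓ−1 transpositions, so p is a product of 6 + 1 = 7 transpositions — odd.

odd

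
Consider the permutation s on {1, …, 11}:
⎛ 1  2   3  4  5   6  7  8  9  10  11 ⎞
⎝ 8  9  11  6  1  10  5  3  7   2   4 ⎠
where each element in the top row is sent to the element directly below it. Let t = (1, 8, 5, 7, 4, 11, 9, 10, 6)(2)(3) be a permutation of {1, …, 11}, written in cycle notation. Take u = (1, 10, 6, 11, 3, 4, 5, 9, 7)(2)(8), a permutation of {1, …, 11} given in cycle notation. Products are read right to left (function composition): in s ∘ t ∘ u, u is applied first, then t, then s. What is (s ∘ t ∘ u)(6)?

Apply the permutations in order: u(6) = 11, then t(11) = 9, then s(9) = 7. So (s ∘ t ∘ u)(6) = 7.

7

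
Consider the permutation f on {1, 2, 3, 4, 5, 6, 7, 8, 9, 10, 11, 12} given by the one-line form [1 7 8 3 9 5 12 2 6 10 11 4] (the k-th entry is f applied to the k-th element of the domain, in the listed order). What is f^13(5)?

Tracing 5 → 9 → … returns to 5 after 3 steps, so 5 lies in a 3-cycle (5 9 6).
On a 3-cycle, f^3 is the identity, so f^13 = f^1 there (13 ≡ 1 mod 3).
Stepping 1 place around the cycle: 5 → 9.

9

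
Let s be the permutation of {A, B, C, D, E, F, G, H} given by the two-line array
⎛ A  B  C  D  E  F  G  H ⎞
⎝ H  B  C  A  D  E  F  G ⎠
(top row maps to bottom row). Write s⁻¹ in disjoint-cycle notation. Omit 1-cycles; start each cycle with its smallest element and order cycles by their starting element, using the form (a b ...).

The cycle decomposition of s is (A H G F E D).
The inverse reverses every cycle; in canonical form, s⁻¹ = (A D E F G H).

(A D E F G H)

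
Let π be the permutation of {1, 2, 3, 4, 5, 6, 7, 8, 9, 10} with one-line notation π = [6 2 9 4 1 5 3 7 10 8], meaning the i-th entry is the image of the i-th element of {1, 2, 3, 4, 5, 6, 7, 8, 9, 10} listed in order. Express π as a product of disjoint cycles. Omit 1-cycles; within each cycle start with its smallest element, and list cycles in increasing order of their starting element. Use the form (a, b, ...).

Iterating π from 1 gives 1 → 6 → 5 → 1; that is the 3-cycle (1, 6, 5).
Repeating from the next unused element and collecting all non-trivial cycles gives (1, 6, 5)(3, 9, 10, 8, 7).

(1, 6, 5)(3, 9, 10, 8, 7)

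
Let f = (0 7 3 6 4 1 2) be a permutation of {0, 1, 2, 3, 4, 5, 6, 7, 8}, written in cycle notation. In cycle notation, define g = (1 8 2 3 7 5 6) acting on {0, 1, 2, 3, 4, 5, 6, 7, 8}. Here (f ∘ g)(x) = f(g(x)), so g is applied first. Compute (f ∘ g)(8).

0

First apply g: g(8) = 2, then f(2) = 0. Thus (f ∘ g)(8) = 0.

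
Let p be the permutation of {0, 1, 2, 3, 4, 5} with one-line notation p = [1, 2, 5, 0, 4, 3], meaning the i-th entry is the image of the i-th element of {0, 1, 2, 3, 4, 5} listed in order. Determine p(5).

3

5 is element number 6 of the domain, and entry number 6 of the one-line form is 3, so p(5) = 3.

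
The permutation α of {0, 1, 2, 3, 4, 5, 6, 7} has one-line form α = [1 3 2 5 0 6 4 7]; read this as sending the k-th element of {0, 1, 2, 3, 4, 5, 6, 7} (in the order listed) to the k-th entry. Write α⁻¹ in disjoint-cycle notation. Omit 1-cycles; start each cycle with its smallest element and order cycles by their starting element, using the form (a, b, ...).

The cycle decomposition of α is (0, 1, 3, 5, 6, 4).
Reversing each cycle (and rotating so the smallest element leads) gives α⁻¹ = (0, 4, 6, 5, 3, 1).

(0, 4, 6, 5, 3, 1)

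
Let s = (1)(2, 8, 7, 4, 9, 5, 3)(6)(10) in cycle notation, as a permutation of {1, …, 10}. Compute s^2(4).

4 lies in the 7-cycle (2, 8, 7, 4, 9, 5, 3).
Stepping 2 places around the cycle: 4 → 9 → 5.

5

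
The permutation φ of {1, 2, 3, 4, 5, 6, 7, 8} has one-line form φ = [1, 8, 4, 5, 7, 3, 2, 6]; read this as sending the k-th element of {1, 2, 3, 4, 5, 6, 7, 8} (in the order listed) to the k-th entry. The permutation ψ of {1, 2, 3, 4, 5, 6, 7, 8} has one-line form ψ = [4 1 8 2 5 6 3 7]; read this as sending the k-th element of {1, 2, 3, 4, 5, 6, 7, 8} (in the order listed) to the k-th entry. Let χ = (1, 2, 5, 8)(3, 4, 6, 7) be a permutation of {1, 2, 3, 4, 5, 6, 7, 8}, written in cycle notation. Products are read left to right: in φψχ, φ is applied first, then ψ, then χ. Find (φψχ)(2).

3

(φψχ)(2) = χ(ψ(φ(2))). φ(2) = 8, then ψ(8) = 7, then χ(7) = 3, so the result is 3.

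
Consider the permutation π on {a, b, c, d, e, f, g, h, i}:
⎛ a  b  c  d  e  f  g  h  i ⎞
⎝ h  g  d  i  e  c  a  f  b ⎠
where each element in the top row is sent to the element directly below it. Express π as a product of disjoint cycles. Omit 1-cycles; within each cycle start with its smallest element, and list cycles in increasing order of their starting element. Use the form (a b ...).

Start at a and follow images: a → h → f → c → d → i → b → g → a, giving the cycle (a h f c d i b g).
Continuing from each remaining unvisited element yields (a h f c d i b g).

(a h f c d i b g)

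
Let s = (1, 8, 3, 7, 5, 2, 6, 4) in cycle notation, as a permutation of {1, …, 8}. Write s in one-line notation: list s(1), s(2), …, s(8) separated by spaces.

8 6 7 1 2 4 5 3

Reading each image from the cycles: 1→8, 2→6, 3→7, 4→1, 5→2, 6→4, 7→5, 8→3.
So the one-line form is 8 6 7 1 2 4 5 3.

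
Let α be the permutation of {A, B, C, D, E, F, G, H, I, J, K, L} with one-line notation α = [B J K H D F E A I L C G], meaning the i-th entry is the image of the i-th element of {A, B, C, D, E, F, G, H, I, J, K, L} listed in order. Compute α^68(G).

Tracing G → E → … returns to G after 8 steps, so G lies in an 8-cycle (A B J L G E D H).
Powers repeat with period 8 on this cycle, and 68 mod 8 = 4, so α^68(G) = α^4(G).
Stepping 4 places around the cycle: G → E → D → H → A.

A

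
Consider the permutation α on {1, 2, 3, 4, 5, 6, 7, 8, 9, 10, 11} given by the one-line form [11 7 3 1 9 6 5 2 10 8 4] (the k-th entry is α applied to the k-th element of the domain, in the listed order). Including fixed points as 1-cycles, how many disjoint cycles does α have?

4

The cycle decomposition is (1 11 4)(2 7 5 9 10 8)(3)(6), which has 4 cycles (counting 1-cycles).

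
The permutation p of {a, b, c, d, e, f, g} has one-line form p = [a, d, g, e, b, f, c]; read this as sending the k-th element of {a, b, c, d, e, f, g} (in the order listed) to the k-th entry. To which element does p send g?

c

g is element number 7 of the domain, and entry number 7 of the one-line form is c, so p(g) = c.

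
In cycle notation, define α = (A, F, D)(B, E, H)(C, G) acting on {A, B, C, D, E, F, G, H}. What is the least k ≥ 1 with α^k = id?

The cycle type of α is (3, 3, 2).
The order is lcm(3, 3, 2) = 6.

6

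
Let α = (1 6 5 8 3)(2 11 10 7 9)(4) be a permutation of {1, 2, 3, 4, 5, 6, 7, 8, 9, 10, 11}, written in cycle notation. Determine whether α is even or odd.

even

The cycle lengths are 5, 5, 1.
A cycle is odd iff its length is even; α has 0 even-length cycles, so sgn(α) = (−1)^0 and α is even.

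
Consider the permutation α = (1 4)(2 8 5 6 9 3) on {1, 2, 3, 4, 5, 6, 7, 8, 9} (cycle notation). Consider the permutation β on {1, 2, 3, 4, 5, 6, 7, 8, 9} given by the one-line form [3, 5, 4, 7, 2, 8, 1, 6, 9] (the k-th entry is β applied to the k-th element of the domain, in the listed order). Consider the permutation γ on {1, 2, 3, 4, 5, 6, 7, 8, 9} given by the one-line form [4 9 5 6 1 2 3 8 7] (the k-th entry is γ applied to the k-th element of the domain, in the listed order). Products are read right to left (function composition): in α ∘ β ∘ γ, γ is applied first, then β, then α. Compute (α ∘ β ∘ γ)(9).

(α ∘ β ∘ γ)(9) = α(β(γ(9))). γ(9) = 7, then β(7) = 1, then α(1) = 4, so the result is 4.

4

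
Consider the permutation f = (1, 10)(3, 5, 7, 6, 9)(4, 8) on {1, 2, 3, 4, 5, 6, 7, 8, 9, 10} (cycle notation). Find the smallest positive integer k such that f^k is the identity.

10

The cycle type of f is (5, 2, 2, 1).
The order of f is the least common multiple of its cycle lengths: lcm(5, 2, 2) = 10.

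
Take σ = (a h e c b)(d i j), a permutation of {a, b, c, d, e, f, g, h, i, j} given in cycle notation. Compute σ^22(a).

a lies in the 5-cycle (a h e c b).
Powers repeat with period 5 on this cycle, and 22 mod 5 = 2, so σ^22(a) = σ^2(a).
Advancing 2 steps from a: a → h → e.

e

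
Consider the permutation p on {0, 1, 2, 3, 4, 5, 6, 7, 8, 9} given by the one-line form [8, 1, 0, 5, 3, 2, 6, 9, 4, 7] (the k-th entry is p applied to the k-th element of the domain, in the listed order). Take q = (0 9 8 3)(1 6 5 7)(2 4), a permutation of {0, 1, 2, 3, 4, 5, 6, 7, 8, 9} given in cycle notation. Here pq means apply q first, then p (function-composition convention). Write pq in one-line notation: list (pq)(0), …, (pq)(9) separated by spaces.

For each element, apply q then p: 0 → 9 → 7; 1 → 6 → 6; 2 → 4 → 3; 3 → 0 → 8; 4 → 2 → 0; 5 → 7 → 9; 6 → 5 → 2; 7 → 1 → 1; 8 → 3 → 5; 9 → 8 → 4.
So pq in one-line form is 7 6 3 8 0 9 2 1 5 4.

7 6 3 8 0 9 2 1 5 4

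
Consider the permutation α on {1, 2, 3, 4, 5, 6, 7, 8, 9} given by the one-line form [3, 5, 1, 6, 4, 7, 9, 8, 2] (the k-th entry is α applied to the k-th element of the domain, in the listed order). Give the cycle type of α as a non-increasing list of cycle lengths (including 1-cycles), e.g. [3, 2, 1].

The disjoint cycles are (1 3)(2 5 4 6 7 9)(8), with lengths 6, 2, 1 in non-increasing order.

[6, 2, 1]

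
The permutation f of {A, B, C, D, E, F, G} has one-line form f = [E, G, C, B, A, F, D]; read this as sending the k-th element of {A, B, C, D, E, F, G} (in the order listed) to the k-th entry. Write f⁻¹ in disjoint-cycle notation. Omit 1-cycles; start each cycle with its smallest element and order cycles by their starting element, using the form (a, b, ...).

(A, E)(B, D, G)

The cycle decomposition of f is (A, E)(B, G, D).
Reversing each cycle (and rotating so the smallest element leads) gives f⁻¹ = (A, E)(B, D, G).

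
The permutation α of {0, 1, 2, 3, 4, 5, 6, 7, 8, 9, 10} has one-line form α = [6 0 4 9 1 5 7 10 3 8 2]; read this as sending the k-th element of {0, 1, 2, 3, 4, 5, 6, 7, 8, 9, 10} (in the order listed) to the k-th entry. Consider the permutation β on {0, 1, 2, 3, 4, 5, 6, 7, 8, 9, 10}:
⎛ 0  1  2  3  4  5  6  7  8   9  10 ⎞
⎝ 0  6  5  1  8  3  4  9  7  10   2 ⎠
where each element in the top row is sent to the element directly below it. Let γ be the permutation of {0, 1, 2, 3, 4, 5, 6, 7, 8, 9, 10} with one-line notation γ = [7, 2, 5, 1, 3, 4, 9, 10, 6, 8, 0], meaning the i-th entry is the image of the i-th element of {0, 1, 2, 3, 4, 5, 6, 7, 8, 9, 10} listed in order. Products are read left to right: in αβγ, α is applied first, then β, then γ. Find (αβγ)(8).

2

Apply the permutations in order: α(8) = 3, then β(3) = 1, then γ(1) = 2. So (αβγ)(8) = 2.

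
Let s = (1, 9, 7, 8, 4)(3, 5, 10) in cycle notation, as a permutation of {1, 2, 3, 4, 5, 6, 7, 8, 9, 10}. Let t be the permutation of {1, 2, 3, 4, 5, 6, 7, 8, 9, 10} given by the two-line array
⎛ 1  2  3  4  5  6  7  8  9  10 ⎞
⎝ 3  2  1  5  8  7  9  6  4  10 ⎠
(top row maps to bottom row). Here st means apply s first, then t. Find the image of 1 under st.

First apply s: s(1) = 9, then t(9) = 4. Thus (st)(1) = 4.

4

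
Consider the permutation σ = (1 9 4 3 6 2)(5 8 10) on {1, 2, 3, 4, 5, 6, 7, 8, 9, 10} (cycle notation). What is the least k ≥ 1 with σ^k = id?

The disjoint cycles have lengths 6, 3, 1.
The order of σ is the least common multiple of its cycle lengths: lcm(6, 3) = 6.

6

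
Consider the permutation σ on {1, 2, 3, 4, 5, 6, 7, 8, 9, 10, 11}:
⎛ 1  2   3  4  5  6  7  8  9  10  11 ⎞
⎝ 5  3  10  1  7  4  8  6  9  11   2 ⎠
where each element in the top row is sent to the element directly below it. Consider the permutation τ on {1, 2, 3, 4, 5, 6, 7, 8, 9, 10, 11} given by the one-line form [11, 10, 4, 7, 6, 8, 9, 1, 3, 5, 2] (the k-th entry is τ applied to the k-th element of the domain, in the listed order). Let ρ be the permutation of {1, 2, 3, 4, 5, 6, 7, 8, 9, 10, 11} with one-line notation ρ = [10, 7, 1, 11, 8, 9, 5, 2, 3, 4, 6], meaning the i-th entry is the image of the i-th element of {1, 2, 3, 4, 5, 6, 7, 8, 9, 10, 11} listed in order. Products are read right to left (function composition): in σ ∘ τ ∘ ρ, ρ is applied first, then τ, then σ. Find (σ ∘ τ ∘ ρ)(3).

(σ ∘ τ ∘ ρ)(3) = σ(τ(ρ(3))). ρ(3) = 1, then τ(1) = 11, then σ(11) = 2, so the result is 2.

2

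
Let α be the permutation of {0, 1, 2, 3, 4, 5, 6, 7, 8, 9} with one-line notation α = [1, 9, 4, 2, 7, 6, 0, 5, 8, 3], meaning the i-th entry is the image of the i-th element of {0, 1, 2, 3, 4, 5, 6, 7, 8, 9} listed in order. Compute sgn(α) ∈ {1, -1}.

In disjoint-cycle form the cycle lengths are 9, 1.
A cycle is odd iff its length is even; α has 0 even-length cycles, so sgn(α) = (−1)^0 and α is even.

1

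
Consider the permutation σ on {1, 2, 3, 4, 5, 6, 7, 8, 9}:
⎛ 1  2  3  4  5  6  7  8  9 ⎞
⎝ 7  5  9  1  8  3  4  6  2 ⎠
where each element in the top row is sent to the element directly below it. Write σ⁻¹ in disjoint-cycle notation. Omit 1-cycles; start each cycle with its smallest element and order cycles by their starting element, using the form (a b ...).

(1 4 7)(2 9 3 6 8 5)

The cycle decomposition of σ is (1 7 4)(2 5 8 6 3 9).
The inverse reverses every cycle; in canonical form, σ⁻¹ = (1 4 7)(2 9 3 6 8 5).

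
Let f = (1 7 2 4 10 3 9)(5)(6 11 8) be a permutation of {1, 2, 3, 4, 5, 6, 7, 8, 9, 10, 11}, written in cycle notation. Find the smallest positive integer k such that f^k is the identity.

21

The cycle type of f is (7, 3, 1).
The order of f is the least common multiple of its cycle lengths: lcm(7, 3) = 21.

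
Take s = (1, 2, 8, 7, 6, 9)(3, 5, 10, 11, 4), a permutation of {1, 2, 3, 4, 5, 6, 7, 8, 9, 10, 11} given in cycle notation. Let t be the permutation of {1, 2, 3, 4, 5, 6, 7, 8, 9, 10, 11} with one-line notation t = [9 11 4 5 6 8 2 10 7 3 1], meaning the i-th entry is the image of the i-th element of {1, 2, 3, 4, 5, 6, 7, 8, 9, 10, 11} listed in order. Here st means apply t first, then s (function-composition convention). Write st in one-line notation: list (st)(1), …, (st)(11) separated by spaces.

1 4 3 10 9 7 8 11 6 5 2

(st)(x) = s(t(x)). Computing each image: s(t(1)) = s(9) = 1, s(t(2)) = s(11) = 4, s(t(3)) = s(4) = 3, s(t(4)) = s(5) = 10, s(t(5)) = s(6) = 9, s(t(6)) = s(8) = 7, s(t(7)) = s(2) = 8, s(t(8)) = s(10) = 11, s(t(9)) = s(7) = 6, s(t(10)) = s(3) = 5, s(t(11)) = s(1) = 2.
Hence st = [1 4 3 10 9 7 8 11 6 5 2].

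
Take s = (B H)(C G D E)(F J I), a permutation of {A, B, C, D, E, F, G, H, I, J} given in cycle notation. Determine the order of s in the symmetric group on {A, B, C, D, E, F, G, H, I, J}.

12

The disjoint cycles have lengths 4, 3, 2, 1.
The order of s is the least common multiple of its cycle lengths: lcm(4, 3, 2) = 12.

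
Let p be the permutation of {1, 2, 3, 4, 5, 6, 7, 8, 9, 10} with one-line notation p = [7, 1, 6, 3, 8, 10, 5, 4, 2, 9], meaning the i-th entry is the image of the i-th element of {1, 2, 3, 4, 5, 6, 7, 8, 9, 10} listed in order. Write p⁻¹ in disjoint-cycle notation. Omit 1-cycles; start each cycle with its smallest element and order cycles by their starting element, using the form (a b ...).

(1 2 9 10 6 3 4 8 5 7)

First write p in disjoint cycles: (1 7 5 8 4 3 6 10 9 2).
The inverse reverses every cycle; in canonical form, p⁻¹ = (1 2 9 10 6 3 4 8 5 7).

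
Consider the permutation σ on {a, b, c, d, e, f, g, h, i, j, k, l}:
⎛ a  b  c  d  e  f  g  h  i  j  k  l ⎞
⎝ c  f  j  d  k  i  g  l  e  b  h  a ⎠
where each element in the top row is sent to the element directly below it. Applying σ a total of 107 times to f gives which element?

Tracing f → i → … returns to f after 10 steps, so f lies in a 10-cycle (a, c, j, b, f, i, e, k, h, l).
On a 10-cycle, σ^10 is the identity, so σ^107 = σ^7 there (107 ≡ 7 mod 10).
Advancing 7 steps from f: f → i → e → k → h → l → a → c.

c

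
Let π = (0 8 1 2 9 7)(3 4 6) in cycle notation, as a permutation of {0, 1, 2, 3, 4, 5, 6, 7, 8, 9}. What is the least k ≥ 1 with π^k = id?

The cycle type of π is (6, 3, 1).
Since disjoint cycles commute, ord(π) = lcm(6, 3) = 6.

6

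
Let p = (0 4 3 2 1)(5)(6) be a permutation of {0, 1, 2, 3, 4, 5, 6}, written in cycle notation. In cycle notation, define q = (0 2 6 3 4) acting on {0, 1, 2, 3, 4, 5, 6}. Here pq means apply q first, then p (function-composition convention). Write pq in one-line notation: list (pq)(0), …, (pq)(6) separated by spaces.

1 0 6 3 4 5 2

(pq)(x) = p(q(x)). Computing each image: p(q(0)) = p(2) = 1, p(q(1)) = p(1) = 0, p(q(2)) = p(6) = 6, p(q(3)) = p(4) = 3, p(q(4)) = p(0) = 4, p(q(5)) = p(5) = 5, p(q(6)) = p(3) = 2.
Hence pq = [1 0 6 3 4 5 2].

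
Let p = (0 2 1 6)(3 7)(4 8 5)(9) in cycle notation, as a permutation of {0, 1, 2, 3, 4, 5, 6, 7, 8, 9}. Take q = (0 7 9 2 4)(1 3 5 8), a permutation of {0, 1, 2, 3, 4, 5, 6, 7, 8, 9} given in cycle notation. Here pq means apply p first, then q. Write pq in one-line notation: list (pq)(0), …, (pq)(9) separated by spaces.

For each element, apply p then q: 0 → 2 → 4; 1 → 6 → 6; 2 → 1 → 3; 3 → 7 → 9; 4 → 8 → 1; 5 → 4 → 0; 6 → 0 → 7; 7 → 3 → 5; 8 → 5 → 8; 9 → 9 → 2.
Collecting the images, pq = [4 6 3 9 1 0 7 5 8 2].

4 6 3 9 1 0 7 5 8 2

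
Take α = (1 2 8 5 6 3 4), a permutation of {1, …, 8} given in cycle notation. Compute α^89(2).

2 lies in the 7-cycle (1 2 8 5 6 3 4).
Powers repeat with period 7 on this cycle, and 89 mod 7 = 5, so α^89(2) = α^5(2).
Stepping 5 places around the cycle: 2 → 8 → 5 → 6 → 3 → 4.

4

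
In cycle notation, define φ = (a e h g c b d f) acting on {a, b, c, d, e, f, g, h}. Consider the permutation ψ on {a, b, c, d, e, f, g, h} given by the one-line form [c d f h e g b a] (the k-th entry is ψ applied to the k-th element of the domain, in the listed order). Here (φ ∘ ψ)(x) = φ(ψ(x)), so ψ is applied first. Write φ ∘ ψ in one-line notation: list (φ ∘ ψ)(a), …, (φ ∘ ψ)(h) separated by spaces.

(φ ∘ ψ)(x) = φ(ψ(x)). Computing each image: φ(ψ(a)) = φ(c) = b, φ(ψ(b)) = φ(d) = f, φ(ψ(c)) = φ(f) = a, φ(ψ(d)) = φ(h) = g, φ(ψ(e)) = φ(e) = h, φ(ψ(f)) = φ(g) = c, φ(ψ(g)) = φ(b) = d, φ(ψ(h)) = φ(a) = e.
Hence φ ∘ ψ = [b f a g h c d e].

b f a g h c d e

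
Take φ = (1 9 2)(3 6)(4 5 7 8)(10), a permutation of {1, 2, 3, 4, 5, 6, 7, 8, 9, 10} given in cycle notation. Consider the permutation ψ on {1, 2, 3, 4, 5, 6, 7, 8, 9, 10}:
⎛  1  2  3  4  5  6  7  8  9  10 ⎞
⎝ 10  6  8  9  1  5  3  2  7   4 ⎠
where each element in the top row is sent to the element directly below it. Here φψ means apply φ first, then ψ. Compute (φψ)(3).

First apply φ: φ(3) = 6, then ψ(6) = 5. Thus (φψ)(3) = 5.

5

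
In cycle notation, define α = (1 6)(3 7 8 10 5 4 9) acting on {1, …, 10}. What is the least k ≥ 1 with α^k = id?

14

The cycle type of α is (7, 2, 1).
Since disjoint cycles commute, ord(α) = lcm(7, 2) = 14.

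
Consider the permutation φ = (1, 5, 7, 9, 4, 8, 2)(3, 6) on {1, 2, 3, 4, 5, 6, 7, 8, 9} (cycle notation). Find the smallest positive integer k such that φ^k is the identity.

The disjoint cycles have lengths 7, 2.
Since disjoint cycles commute, ord(φ) = lcm(7, 2) = 14.

14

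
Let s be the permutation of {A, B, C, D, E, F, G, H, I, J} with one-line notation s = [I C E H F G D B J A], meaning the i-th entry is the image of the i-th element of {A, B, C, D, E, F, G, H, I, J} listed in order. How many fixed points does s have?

No element satisfies s(x) = x, so there are 0 fixed points.

0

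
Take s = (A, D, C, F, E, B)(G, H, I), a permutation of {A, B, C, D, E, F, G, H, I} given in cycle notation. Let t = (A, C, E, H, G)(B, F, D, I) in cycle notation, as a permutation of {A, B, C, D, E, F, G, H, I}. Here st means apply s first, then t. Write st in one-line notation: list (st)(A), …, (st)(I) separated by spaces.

I C D E F H G B A

(st)(x) = t(s(x)). Computing each image: t(s(A)) = t(D) = I, t(s(B)) = t(A) = C, t(s(C)) = t(F) = D, t(s(D)) = t(C) = E, t(s(E)) = t(B) = F, t(s(F)) = t(E) = H, t(s(G)) = t(H) = G, t(s(H)) = t(I) = B, t(s(I)) = t(G) = A.
Hence st = [I C D E F H G B A].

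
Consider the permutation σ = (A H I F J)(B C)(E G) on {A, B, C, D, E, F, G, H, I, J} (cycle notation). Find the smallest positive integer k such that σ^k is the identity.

10

The disjoint cycles have lengths 5, 2, 2, 1.
The order of σ is the least common multiple of its cycle lengths: lcm(5, 2, 2) = 10.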